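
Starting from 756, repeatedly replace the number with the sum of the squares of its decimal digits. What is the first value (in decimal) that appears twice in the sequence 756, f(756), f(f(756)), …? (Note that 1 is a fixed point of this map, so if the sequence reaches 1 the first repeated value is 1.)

756 → 7² + 5² + 6² = 49 + 25 + 36 = 110
110 → 1² + 1² + 0² = 1 + 1 + 0 = 2
2 → 2² = 4
4 → 4² = 16
16 → 1² + 6² = 1 + 36 = 37
37 → 3² + 7² = 9 + 49 = 58
58 → 5² + 8² = 25 + 64 = 89
89 → 8² + 9² = 64 + 81 = 145
145 → 1² + 4² + 5² = 1 + 16 + 25 = 42
42 → 4² + 2² = 16 + 4 = 20
20 → 2² + 0² = 4 + 0 = 4  — 4 already appeared earlier.

4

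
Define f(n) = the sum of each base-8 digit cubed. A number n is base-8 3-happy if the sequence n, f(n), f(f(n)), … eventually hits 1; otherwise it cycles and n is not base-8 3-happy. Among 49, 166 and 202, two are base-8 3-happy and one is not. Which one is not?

49

49: 49 → 217 → 55 → 559 → 469 → 476 → 434 → 440 → 559  — repeats 559 (not base-8 3-happy)
166: 166 → 288 → 128 → 8 → 1  — reaches 1 (base-8 3-happy)
202: 202 → 36 → 128 → 8 → 1  — reaches 1 (base-8 3-happy)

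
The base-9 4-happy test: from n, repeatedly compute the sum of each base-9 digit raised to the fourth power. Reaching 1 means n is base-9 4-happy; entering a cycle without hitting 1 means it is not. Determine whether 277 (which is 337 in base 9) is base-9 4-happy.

277 = (3,3,7)_9 → 3⁴ + 3⁴ + 7⁴ = 2563
2563 = (3,4,5,7)_9 → 3⁴ + 4⁴ + 5⁴ + 7⁴ = 3363
3363 = (4,5,4,6)_9 → 4⁴ + 5⁴ + 4⁴ + 6⁴ = 2433
2433 = (3,3,0,3)_9 → 3⁴ + 3⁴ + 0⁴ + 3⁴ = 243
243 = (3,0,0)_9 → 3⁴ + 0⁴ + 0⁴ = 81
81 = (1,0,0)_9 → 1⁴ + 0⁴ + 0⁴ = 1  — reached 1.

base-9 4-happy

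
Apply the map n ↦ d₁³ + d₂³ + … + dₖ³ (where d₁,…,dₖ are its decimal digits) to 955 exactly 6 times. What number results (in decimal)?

370

955 → 9³ + 5³ + 5³ = 979
979 → 9³ + 7³ + 9³ = 1801
1801 → 1³ + 8³ + 0³ + 1³ = 514
514 → 5³ + 1³ + 4³ = 190
190 → 1³ + 9³ + 0³ = 730
730 → 7³ + 3³ + 0³ = 370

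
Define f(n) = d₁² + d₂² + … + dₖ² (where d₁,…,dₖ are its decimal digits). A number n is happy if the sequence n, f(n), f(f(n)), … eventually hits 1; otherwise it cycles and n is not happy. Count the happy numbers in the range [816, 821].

2

816: 816 → 101 → 2 → 4 → 16 → 37 → 58 → 89 → 145 → 42 → 20 → 4  (repeats 4)
817: 817 → 114 → 18 → 65 → 61 → 37 → 58 → 89 → 145 → 42 → 20 → 4 → 16 → 37  (repeats 37)
818: 818 → 129 → 86 → 100 → 1  (reaches 1)
819: 819 → 146 → 53 → 34 → 25 → 29 → 85 → 89 → 145 → 42 → 20 → 4 → 16 → 37 → 58 → 89  (repeats 89)
820: 820 → 68 → 100 → 1  (reaches 1)
821: 821 → 69 → 117 → 51 → 26 → 40 → 16 → 37 → 58 → 89 → 145 → 42 → 20 → 4 → 16  (repeats 16)
happy: 818, 820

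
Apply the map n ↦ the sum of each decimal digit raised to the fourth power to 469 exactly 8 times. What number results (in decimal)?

469 → 4⁴ + 6⁴ + 9⁴ = 256 + 1296 + 6561 = 8113
8113 → 8⁴ + 1⁴ + 1⁴ + 3⁴ = 4096 + 1 + 1 + 81 = 4179
4179 → 4⁴ + 1⁴ + 7⁴ + 9⁴ = 256 + 1 + 2401 + 6561 = 9219
9219 → 9⁴ + 2⁴ + 1⁴ + 9⁴ = 6561 + 16 + 1 + 6561 = 13139
13139 → 1⁴ + 3⁴ + 1⁴ + 3⁴ + 9⁴ = 1 + 81 + 1 + 81 + 6561 = 6725
6725 → 6⁴ + 7⁴ + 2⁴ + 5⁴ = 1296 + 2401 + 16 + 625 = 4338
4338 → 4⁴ + 3⁴ + 3⁴ + 8⁴ = 256 + 81 + 81 + 4096 = 4514
4514 → 4⁴ + 5⁴ + 1⁴ + 4⁴ = 256 + 625 + 1 + 256 = 1138

1138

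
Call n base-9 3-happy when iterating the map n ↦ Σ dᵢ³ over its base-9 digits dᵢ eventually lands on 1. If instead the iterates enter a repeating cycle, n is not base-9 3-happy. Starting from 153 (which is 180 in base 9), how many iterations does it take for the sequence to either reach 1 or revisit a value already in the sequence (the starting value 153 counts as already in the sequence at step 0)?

153 = (1,8,0)_9 → 1³ + 8³ + 0³ = 513
513 = (6,3,0)_9 → 6³ + 3³ + 0³ = 243
243 = (3,0,0)_9 → 3³ + 0³ + 0³ = 27
27 = (3,0)_9 → 3³ + 0³ = 27  — 27 repeats.
That took 4 steps.

4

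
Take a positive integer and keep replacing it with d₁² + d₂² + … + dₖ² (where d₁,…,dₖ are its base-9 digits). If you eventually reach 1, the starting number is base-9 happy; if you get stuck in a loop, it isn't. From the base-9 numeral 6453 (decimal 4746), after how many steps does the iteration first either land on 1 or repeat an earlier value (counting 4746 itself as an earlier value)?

5

4746 = (6,4,5,3)_9 → 6² + 4² + 5² + 3² = 86
86 = (1,0,5)_9 → 1² + 0² + 5² = 26
26 = (2,8)_9 → 2² + 8² = 68
68 = (7,5)_9 → 7² + 5² = 74
74 = (8,2)_9 → 8² + 2² = 68  — 68 repeats.
That took 5 steps.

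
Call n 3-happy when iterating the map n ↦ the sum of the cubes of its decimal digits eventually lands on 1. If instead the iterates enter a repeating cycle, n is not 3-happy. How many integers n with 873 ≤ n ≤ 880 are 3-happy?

873: 873 → 882 → 1032 → 36 → 243 → 99 → 1458 → 702 → 351 → 153 → 153  (repeats 153)
874: 874 → 919 → 1459 → 919  (repeats 919)
875: 875 → 980 → 1241 → 74 → 407 → 407  (repeats 407)
876: 876 → 1071 → 345 → 216 → 225 → 141 → 66 → 432 → 99 → 1458 → 702 → 351 → 153 → 153  (repeats 153)
877: 877 → 1198 → 1243 → 100 → 1  (reaches 1)
878: 878 → 1367 → 587 → 980 → 1241 → 74 → 407 → 407  (repeats 407)
879: 879 → 1584 → 702 → 351 → 153 → 153  (repeats 153)
880: 880 → 1024 → 73 → 370 → 370  (repeats 370)
3-happy: 877

1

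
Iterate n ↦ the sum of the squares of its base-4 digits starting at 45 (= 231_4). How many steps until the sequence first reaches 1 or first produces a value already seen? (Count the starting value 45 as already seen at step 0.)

6

45 = (2,3,1)_4 → 2² + 3² + 1² = 4 + 9 + 1 = 14
14 = (3,2)_4 → 3² + 2² = 9 + 4 = 13
13 = (3,1)_4 → 3² + 1² = 9 + 1 = 10
10 = (2,2)_4 → 2² + 2² = 4 + 4 = 8
8 = (2,0)_4 → 2² + 0² = 4 + 0 = 4
4 = (1,0)_4 → 1² + 0² = 1 + 0 = 1  — reached 1.
That took 6 steps.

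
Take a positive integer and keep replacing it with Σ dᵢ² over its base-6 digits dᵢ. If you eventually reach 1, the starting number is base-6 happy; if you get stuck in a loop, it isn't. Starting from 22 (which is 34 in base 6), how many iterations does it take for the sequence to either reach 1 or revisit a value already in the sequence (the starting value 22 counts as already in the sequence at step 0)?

22 = (3,4)_6 → 3² + 4² = 25
25 = (4,1)_6 → 4² + 1² = 17
17 = (2,5)_6 → 2² + 5² = 29
29 = (4,5)_6 → 4² + 5² = 41
41 = (1,0,5)_6 → 1² + 0² + 5² = 26
26 = (4,2)_6 → 4² + 2² = 20
20 = (3,2)_6 → 3² + 2² = 13
13 = (2,1)_6 → 2² + 1² = 5
5 = (5)_6 → 5² = 25  — 25 repeats.
That took 9 steps.

9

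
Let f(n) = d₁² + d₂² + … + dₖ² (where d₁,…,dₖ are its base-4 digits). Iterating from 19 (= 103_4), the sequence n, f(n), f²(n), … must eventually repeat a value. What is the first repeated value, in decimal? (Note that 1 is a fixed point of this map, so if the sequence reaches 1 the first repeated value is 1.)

1

19 = (1,0,3)_4 → 1² + 0² + 3² = 1 + 0 + 9 = 10
10 = (2,2)_4 → 2² + 2² = 4 + 4 = 8
8 = (2,0)_4 → 2² + 0² = 4 + 0 = 4
4 = (1,0)_4 → 1² + 0² = 1 + 0 = 1  — reached the fixed point 1.
1 → 1, so 1 is the first repeated value.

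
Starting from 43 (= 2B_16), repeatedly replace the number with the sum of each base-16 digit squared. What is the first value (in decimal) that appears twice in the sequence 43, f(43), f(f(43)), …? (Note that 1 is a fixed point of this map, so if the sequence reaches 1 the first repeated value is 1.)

43 = (2,11)_16 → 125
125 = (7,13)_16 → 218
218 = (13,10)_16 → 269
269 = (1,0,13)_16 → 170
170 = (10,10)_16 → 200
200 = (12,8)_16 → 208
208 = (13,0)_16 → 169
169 = (10,9)_16 → 181
181 = (11,5)_16 → 146
146 = (9,2)_16 → 85
85 = (5,5)_16 → 50
50 = (3,2)_16 → 13
13 = (13)_16 → 169  — 169 already appeared earlier.

169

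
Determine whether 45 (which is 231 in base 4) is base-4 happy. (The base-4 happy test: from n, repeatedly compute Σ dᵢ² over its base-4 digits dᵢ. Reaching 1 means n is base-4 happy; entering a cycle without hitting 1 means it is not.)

45 = (2,3,1)_4 → 2² + 3² + 1² = 4 + 9 + 1 = 14
14 = (3,2)_4 → 3² + 2² = 9 + 4 = 13
13 = (3,1)_4 → 3² + 1² = 9 + 1 = 10
10 = (2,2)_4 → 2² + 2² = 4 + 4 = 8
8 = (2,0)_4 → 2² + 0² = 4 + 0 = 4
4 = (1,0)_4 → 1² + 0² = 1 + 0 = 1  — reached 1.

base-4 happy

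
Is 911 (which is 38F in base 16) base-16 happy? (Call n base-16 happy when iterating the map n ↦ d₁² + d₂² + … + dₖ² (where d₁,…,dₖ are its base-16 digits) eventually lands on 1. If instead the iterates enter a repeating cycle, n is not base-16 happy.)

911 = (3,8,15)_16 → 3² + 8² + 15² = 298
298 = (1,2,10)_16 → 1² + 2² + 10² = 105
105 = (6,9)_16 → 6² + 9² = 117
117 = (7,5)_16 → 7² + 5² = 74
74 = (4,10)_16 → 4² + 10² = 116
116 = (7,4)_16 → 7² + 4² = 65
65 = (4,1)_16 → 4² + 1² = 17
17 = (1,1)_16 → 1² + 1² = 2
2 = (2)_16 → 2² = 4
4 = (4)_16 → 4² = 16
16 = (1,0)_16 → 1² + 0² = 1  — reached 1.

base-16 happy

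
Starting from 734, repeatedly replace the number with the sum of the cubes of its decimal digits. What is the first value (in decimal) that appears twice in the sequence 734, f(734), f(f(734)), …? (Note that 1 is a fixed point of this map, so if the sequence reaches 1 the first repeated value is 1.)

371

734 → 7³ + 3³ + 4³ = 343 + 27 + 64 = 434
434 → 4³ + 3³ + 4³ = 64 + 27 + 64 = 155
155 → 1³ + 5³ + 5³ = 1 + 125 + 125 = 251
251 → 2³ + 5³ + 1³ = 8 + 125 + 1 = 134
134 → 1³ + 3³ + 4³ = 1 + 27 + 64 = 92
92 → 9³ + 2³ = 729 + 8 = 737
737 → 7³ + 3³ + 7³ = 343 + 27 + 343 = 713
713 → 7³ + 1³ + 3³ = 343 + 1 + 27 = 371
371 → 3³ + 7³ + 1³ = 27 + 343 + 1 = 371  — 371 already appeared earlier.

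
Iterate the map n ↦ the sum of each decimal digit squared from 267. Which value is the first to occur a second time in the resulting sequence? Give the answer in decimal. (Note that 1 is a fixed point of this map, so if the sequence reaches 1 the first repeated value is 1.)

267 → 2² + 6² + 7² = 4 + 36 + 49 = 89
89 → 8² + 9² = 64 + 81 = 145
145 → 1² + 4² + 5² = 1 + 16 + 25 = 42
42 → 4² + 2² = 16 + 4 = 20
20 → 2² + 0² = 4 + 0 = 4
4 → 4² = 16
16 → 1² + 6² = 1 + 36 = 37
37 → 3² + 7² = 9 + 49 = 58
58 → 5² + 8² = 25 + 64 = 89  — 89 already appeared earlier.

89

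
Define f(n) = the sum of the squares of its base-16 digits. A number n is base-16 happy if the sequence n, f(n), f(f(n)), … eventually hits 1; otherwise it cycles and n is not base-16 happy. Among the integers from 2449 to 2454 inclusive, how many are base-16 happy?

1

2449: 2449 → 163 → 109 → 205 → 313 → 91 → 146 → 85 → 50 → 13 → 169 → 181 → 146  (repeats 146)
2450: 2450 → 166 → 136 → 128 → 64 → 16 → 1  (reaches 1)
2451: 2451 → 171 → 221 → 338 → 30 → 197 → 169 → 181 → 146 → 85 → 50 → 13 → 169  (repeats 169)
2452: 2452 → 178 → 125 → 218 → 269 → 170 → 200 → 208 → 169 → 181 → 146 → 85 → 50 → 13 → 169  (repeats 169)
2453: 2453 → 187 → 242 → 229 → 221 → 338 → 30 → 197 → 169 → 181 → 146 → 85 → 50 → 13 → 169  (repeats 169)
2454: 2454 → 198 → 180 → 137 → 145 → 82 → 29 → 170 → 200 → 208 → 169 → 181 → 146 → 85 → 50 → 13 → 169  (repeats 169)
base-16 happy: 2450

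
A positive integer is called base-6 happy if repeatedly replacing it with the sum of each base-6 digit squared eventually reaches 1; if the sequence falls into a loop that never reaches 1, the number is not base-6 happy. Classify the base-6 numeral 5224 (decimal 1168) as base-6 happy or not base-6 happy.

1168 = (5,2,2,4)_6 → 5² + 2² + 2² + 4² = 25 + 4 + 4 + 16 = 49
49 = (1,2,1)_6 → 1² + 2² + 1² = 1 + 4 + 1 = 6
6 = (1,0)_6 → 1² + 0² = 1 + 0 = 1  — reached 1.

base-6 happy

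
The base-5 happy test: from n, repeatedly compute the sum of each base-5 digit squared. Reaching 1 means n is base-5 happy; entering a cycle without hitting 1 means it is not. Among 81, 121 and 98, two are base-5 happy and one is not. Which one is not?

98

81: 81 → 11 → 5 → 1  — reaches 1 (base-5 happy)
121: 121 → 33 → 11 → 5 → 1  — reaches 1 (base-5 happy)
98: 98 → 34 → 18 → 18  — repeats 18 (not base-5 happy)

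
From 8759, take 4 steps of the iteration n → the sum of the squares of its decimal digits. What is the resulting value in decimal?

1

8759 → 8² + 7² + 5² + 9² = 219
219 → 2² + 1² + 9² = 86
86 → 8² + 6² = 100
100 → 1² + 0² + 0² = 1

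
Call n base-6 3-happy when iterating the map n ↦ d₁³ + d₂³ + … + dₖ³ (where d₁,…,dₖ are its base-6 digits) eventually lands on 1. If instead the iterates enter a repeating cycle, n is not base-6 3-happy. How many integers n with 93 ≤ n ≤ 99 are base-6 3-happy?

93: 93 → 62 → 73 → 9 → 28 → 128 → 62  — not base-6 3-happy
94: 94 → 99 → 99  — not base-6 3-happy
95: 95 → 160 → 136 → 155 → 190 → 190  — not base-6 3-happy
96: 96 → 72 → 8 → 9 → 28 → 128 → 62 → 73 → 9  — not base-6 3-happy
97: 97 → 73 → 9 → 28 → 128 → 62 → 73  — not base-6 3-happy
98: 98 → 80 → 17 → 133 → 92 → 43 → 3 → 27 → 91 → 36 → 1  — base-6 3-happy
99: 99 → 99  — not base-6 3-happy
base-6 3-happy: 98

1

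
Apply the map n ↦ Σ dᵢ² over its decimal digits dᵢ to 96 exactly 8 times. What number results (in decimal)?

96 → 9² + 6² = 81 + 36 = 117
117 → 1² + 1² + 7² = 1 + 1 + 49 = 51
51 → 5² + 1² = 25 + 1 = 26
26 → 2² + 6² = 4 + 36 = 40
40 → 4² + 0² = 16 + 0 = 16
16 → 1² + 6² = 1 + 36 = 37
37 → 3² + 7² = 9 + 49 = 58
58 → 5² + 8² = 25 + 64 = 89

89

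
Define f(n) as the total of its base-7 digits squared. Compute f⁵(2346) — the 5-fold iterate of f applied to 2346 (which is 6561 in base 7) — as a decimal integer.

2346 = (6,5,6,1)_7 → 6² + 5² + 6² + 1² = 98
98 = (2,0,0)_7 → 2² + 0² + 0² = 4
4 = (4)_7 → 4² = 16
16 = (2,2)_7 → 2² + 2² = 8
8 = (1,1)_7 → 1² + 1² = 2

2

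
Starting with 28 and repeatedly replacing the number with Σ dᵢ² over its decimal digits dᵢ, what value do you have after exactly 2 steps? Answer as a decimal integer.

28 → 2² + 8² = 68
68 → 6² + 8² = 100

100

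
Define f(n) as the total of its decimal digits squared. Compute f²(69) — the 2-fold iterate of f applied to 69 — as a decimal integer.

51

69 → 6² + 9² = 36 + 81 = 117
117 → 1² + 1² + 7² = 1 + 1 + 49 = 51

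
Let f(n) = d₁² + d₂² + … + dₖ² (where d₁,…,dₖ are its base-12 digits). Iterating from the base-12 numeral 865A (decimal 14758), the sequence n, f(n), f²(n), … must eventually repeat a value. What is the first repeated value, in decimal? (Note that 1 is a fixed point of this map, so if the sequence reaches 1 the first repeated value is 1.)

25

14758 = (8,6,5,10)_12 → 8² + 6² + 5² + 10² = 64 + 36 + 25 + 100 = 225
225 = (1,6,9)_12 → 1² + 6² + 9² = 1 + 36 + 81 = 118
118 = (9,10)_12 → 9² + 10² = 81 + 100 = 181
181 = (1,3,1)_12 → 1² + 3² + 1² = 1 + 9 + 1 = 11
11 = (11)_12 → 11² = 121
121 = (10,1)_12 → 10² + 1² = 100 + 1 = 101
101 = (8,5)_12 → 8² + 5² = 64 + 25 = 89
89 = (7,5)_12 → 7² + 5² = 49 + 25 = 74
74 = (6,2)_12 → 6² + 2² = 36 + 4 = 40
40 = (3,4)_12 → 3² + 4² = 9 + 16 = 25
25 = (2,1)_12 → 2² + 1² = 4 + 1 = 5
5 = (5)_12 → 5² = 25  — 25 already appeared earlier.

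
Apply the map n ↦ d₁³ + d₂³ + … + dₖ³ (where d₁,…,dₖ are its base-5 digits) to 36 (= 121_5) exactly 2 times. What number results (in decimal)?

8

36 = (1,2,1)_5 → 1³ + 2³ + 1³ = 10
10 = (2,0)_5 → 2³ + 0³ = 8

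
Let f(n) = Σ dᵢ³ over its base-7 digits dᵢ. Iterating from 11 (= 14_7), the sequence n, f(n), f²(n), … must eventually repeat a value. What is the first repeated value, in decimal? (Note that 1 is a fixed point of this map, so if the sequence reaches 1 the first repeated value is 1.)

11 = (1,4)_7 → 65
65 = (1,2,2)_7 → 17
17 = (2,3)_7 → 35
35 = (5,0)_7 → 125
125 = (2,3,6)_7 → 251
251 = (5,0,6)_7 → 341
341 = (6,6,5)_7 → 557
557 = (1,4,2,4)_7 → 137
137 = (2,5,4)_7 → 197
197 = (4,0,1)_7 → 65  — 65 already appeared earlier.

65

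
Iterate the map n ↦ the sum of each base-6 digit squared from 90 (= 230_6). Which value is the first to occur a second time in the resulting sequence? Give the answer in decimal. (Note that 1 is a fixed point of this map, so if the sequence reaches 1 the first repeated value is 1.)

90 = (2,3,0)_6 → 13
13 = (2,1)_6 → 5
5 = (5)_6 → 25
25 = (4,1)_6 → 17
17 = (2,5)_6 → 29
29 = (4,5)_6 → 41
41 = (1,0,5)_6 → 26
26 = (4,2)_6 → 20
20 = (3,2)_6 → 13  — 13 already appeared earlier.

13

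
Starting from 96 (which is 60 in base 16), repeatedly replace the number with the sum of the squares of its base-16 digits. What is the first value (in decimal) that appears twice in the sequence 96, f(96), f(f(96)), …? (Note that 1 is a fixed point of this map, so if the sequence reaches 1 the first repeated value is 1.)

1

96 = (6,0)_16 → 6² + 0² = 36
36 = (2,4)_16 → 2² + 4² = 20
20 = (1,4)_16 → 1² + 4² = 17
17 = (1,1)_16 → 1² + 1² = 2
2 = (2)_16 → 2² = 4
4 = (4)_16 → 4² = 16
16 = (1,0)_16 → 1² + 0² = 1  — reached the fixed point 1.
1 → 1, so 1 is the first repeated value.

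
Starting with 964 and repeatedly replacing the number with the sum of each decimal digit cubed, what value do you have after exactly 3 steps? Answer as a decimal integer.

964 → 1009
1009 → 730
730 → 370

370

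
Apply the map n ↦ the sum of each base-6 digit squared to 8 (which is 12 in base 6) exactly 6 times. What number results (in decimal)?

8 = (1,2)_6 → 5
5 = (5)_6 → 25
25 = (4,1)_6 → 17
17 = (2,5)_6 → 29
29 = (4,5)_6 → 41
41 = (1,0,5)_6 → 26

26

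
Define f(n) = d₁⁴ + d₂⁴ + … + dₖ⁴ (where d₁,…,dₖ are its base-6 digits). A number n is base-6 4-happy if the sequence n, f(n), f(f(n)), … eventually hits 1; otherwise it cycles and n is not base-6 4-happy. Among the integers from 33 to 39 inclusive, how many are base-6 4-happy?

1

33: 33 → 706 → 419 → 1332 → 2 → 16 → 272 → 99 → 353 → 963 → 609 → 978 → 338 → 114 → 82 → 273 → 164 → 353  (repeats 353)
34: 34 → 881 → 897 → 962 → 544 → 353 → 963 → 609 → 978 → 338 → 114 → 82 → 273 → 164 → 353  (repeats 353)
35: 35 → 1250 → 1153 → 642 → 1266 → 1251 → 1218 → 1331 → 1251  (repeats 1251)
36: 36 → 1  (reaches 1)
37: 37 → 2 → 16 → 272 → 99 → 353 → 963 → 609 → 978 → 338 → 114 → 82 → 273 → 164 → 353  (repeats 353)
38: 38 → 17 → 641 → 1522 → 259 → 4 → 256 → 258 → 3 → 81 → 98 → 288 → 17  (repeats 17)
39: 39 → 82 → 273 → 164 → 353 → 963 → 609 → 978 → 338 → 114 → 82  (repeats 82)
base-6 4-happy: 36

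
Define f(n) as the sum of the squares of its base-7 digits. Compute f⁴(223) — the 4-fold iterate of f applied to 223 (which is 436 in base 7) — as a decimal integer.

223 = (4,3,6)_7 → 4² + 3² + 6² = 16 + 9 + 36 = 61
61 = (1,1,5)_7 → 1² + 1² + 5² = 1 + 1 + 25 = 27
27 = (3,6)_7 → 3² + 6² = 9 + 36 = 45
45 = (6,3)_7 → 6² + 3² = 36 + 9 = 45

45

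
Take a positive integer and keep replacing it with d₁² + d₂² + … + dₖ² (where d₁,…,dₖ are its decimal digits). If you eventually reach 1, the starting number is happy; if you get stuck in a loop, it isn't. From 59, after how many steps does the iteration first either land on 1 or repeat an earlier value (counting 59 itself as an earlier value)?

10

59 → 5² + 9² = 106
106 → 1² + 0² + 6² = 37
37 → 3² + 7² = 58
58 → 5² + 8² = 89
89 → 8² + 9² = 145
145 → 1² + 4² + 5² = 42
42 → 4² + 2² = 20
20 → 2² + 0² = 4
4 → 4² = 16
16 → 1² + 6² = 37  — 37 repeats.
That took 10 steps.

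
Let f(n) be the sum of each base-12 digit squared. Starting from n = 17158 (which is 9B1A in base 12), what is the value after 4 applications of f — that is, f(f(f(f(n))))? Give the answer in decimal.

25

17158 = (9,11,1,10)_12 → 9² + 11² + 1² + 10² = 81 + 121 + 1 + 100 = 303
303 = (2,1,3)_12 → 2² + 1² + 3² = 4 + 1 + 9 = 14
14 = (1,2)_12 → 1² + 2² = 1 + 4 = 5
5 = (5)_12 → 5² = 25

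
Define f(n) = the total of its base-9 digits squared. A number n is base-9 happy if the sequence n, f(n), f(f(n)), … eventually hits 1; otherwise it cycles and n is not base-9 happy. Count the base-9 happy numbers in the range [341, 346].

1

341: 341 → 81 → 1  (reaches 1)
342: 342 → 20 → 8 → 64 → 50 → 50  (repeats 50)
343: 343 → 21 → 13 → 17 → 65 → 53 → 89 → 65  (repeats 65)
344: 344 → 24 → 40 → 32 → 34 → 58 → 52 → 74 → 68 → 74  (repeats 74)
345: 345 → 29 → 13 → 17 → 65 → 53 → 89 → 65  (repeats 65)
346: 346 → 36 → 16 → 50 → 50  (repeats 50)
base-9 happy: 341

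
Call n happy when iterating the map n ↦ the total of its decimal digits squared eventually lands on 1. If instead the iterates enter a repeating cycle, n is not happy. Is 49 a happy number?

49 → 4² + 9² = 97
97 → 9² + 7² = 130
130 → 1² + 3² + 0² = 10
10 → 1² + 0² = 1  — reached 1.

happy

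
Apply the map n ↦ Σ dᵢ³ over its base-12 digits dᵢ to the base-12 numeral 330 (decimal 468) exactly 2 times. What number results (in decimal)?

468 = (3,3,0)_12 → 3³ + 3³ + 0³ = 27 + 27 + 0 = 54
54 = (4,6)_12 → 4³ + 6³ = 64 + 216 = 280

280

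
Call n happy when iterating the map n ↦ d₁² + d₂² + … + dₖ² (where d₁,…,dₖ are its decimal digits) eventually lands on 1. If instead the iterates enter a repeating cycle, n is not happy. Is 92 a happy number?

not happy

92 → 9² + 2² = 85
85 → 8² + 5² = 89
89 → 8² + 9² = 145
145 → 1² + 4² + 5² = 42
42 → 4² + 2² = 20
20 → 2² + 0² = 4
4 → 4² = 16
16 → 1² + 6² = 37
37 → 3² + 7² = 58
58 → 5² + 8² = 89  — 89 already seen; the sequence cycles without reaching 1.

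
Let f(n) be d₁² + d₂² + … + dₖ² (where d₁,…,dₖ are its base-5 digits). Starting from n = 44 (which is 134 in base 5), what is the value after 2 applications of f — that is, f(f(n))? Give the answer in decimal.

2

44 = (1,3,4)_5 → 26
26 = (1,0,1)_5 → 2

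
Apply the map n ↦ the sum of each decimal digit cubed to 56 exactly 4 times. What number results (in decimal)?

56 → 5³ + 6³ = 125 + 216 = 341
341 → 3³ + 4³ + 1³ = 27 + 64 + 1 = 92
92 → 9³ + 2³ = 729 + 8 = 737
737 → 7³ + 3³ + 7³ = 343 + 27 + 343 = 713

713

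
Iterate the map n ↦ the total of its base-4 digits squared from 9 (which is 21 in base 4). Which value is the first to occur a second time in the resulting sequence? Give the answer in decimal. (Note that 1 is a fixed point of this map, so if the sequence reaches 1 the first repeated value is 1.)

1

9 = (2,1)_4 → 5
5 = (1,1)_4 → 2
2 = (2)_4 → 4
4 = (1,0)_4 → 1  — reached the fixed point 1.
1 → 1, so 1 is the first repeated value.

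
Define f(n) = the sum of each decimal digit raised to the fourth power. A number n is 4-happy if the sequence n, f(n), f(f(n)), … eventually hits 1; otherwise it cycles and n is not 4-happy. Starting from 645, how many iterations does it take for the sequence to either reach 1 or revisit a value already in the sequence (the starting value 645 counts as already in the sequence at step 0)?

12

645 → 6⁴ + 4⁴ + 5⁴ = 2177
2177 → 2⁴ + 1⁴ + 7⁴ + 7⁴ = 4819
4819 → 4⁴ + 8⁴ + 1⁴ + 9⁴ = 10914
10914 → 1⁴ + 0⁴ + 9⁴ + 1⁴ + 4⁴ = 6819
6819 → 6⁴ + 8⁴ + 1⁴ + 9⁴ = 11954
11954 → 1⁴ + 1⁴ + 9⁴ + 5⁴ + 4⁴ = 7444
7444 → 7⁴ + 4⁴ + 4⁴ + 4⁴ = 3169
3169 → 3⁴ + 1⁴ + 6⁴ + 9⁴ = 7939
7939 → 7⁴ + 9⁴ + 3⁴ + 9⁴ = 15604
15604 → 1⁴ + 5⁴ + 6⁴ + 0⁴ + 4⁴ = 2178
2178 → 2⁴ + 1⁴ + 7⁴ + 8⁴ = 6514
6514 → 6⁴ + 5⁴ + 1⁴ + 4⁴ = 2178  — 2178 repeats.
That took 12 steps.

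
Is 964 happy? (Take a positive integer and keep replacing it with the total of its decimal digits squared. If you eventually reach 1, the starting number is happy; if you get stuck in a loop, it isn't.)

happy

964 → 9² + 6² + 4² = 81 + 36 + 16 = 133
133 → 1² + 3² + 3² = 1 + 9 + 9 = 19
19 → 1² + 9² = 1 + 81 = 82
82 → 8² + 2² = 64 + 4 = 68
68 → 6² + 8² = 36 + 64 = 100
100 → 1² + 0² + 0² = 1 + 0 + 0 = 1  — reached 1.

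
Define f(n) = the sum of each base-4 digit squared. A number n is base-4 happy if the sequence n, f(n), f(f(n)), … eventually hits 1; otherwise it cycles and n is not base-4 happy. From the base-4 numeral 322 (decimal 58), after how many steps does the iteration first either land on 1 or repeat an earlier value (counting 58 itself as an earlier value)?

58 = (3,2,2)_4 → 3² + 2² + 2² = 9 + 4 + 4 = 17
17 = (1,0,1)_4 → 1² + 0² + 1² = 1 + 0 + 1 = 2
2 = (2)_4 → 2² = 4
4 = (1,0)_4 → 1² + 0² = 1 + 0 = 1  — reached 1.
That took 4 steps.

4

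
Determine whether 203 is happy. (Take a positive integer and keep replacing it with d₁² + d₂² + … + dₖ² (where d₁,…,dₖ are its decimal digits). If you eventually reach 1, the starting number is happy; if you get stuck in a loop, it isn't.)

happy

203 → 2² + 0² + 3² = 13
13 → 1² + 3² = 10
10 → 1² + 0² = 1  — reached 1.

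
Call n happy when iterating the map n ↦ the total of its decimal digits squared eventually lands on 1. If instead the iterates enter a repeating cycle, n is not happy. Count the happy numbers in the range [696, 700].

696: 696 → 153 → 35 → 34 → 25 → 29 → 85 → 89 → 145 → 42 → 20 → 4 → 16 → 37 → 58 → 89  — not happy
697: 697 → 166 → 73 → 58 → 89 → 145 → 42 → 20 → 4 → 16 → 37 → 58  — not happy
698: 698 → 181 → 66 → 72 → 53 → 34 → 25 → 29 → 85 → 89 → 145 → 42 → 20 → 4 → 16 → 37 → 58 → 89  — not happy
699: 699 → 198 → 146 → 53 → 34 → 25 → 29 → 85 → 89 → 145 → 42 → 20 → 4 → 16 → 37 → 58 → 89  — not happy
700: 700 → 49 → 97 → 130 → 10 → 1  — happy
happy: 700

1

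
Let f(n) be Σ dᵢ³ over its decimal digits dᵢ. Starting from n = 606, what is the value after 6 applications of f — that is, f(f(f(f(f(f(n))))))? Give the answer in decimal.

153

606 → 6³ + 0³ + 6³ = 216 + 0 + 216 = 432
432 → 4³ + 3³ + 2³ = 64 + 27 + 8 = 99
99 → 9³ + 9³ = 729 + 729 = 1458
1458 → 1³ + 4³ + 5³ + 8³ = 1 + 64 + 125 + 512 = 702
702 → 7³ + 0³ + 2³ = 343 + 0 + 8 = 351
351 → 3³ + 5³ + 1³ = 27 + 125 + 1 = 153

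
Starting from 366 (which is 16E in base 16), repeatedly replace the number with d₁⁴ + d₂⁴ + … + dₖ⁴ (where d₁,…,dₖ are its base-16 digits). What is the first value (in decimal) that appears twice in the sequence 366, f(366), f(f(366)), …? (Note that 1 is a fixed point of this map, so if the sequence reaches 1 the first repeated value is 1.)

47314

366 = (1,6,14)_16 → 1⁴ + 6⁴ + 14⁴ = 39713
39713 = (9,11,2,1)_16 → 9⁴ + 11⁴ + 2⁴ + 1⁴ = 21219
21219 = (5,2,14,3)_16 → 5⁴ + 2⁴ + 14⁴ + 3⁴ = 39138
39138 = (9,8,14,2)_16 → 9⁴ + 8⁴ + 14⁴ + 2⁴ = 49089
49089 = (11,15,12,1)_16 → 11⁴ + 15⁴ + 12⁴ + 1⁴ = 86003
86003 = (1,4,15,15,3)_16 → 1⁴ + 4⁴ + 15⁴ + 15⁴ + 3⁴ = 101588
101588 = (1,8,12,13,4)_16 → 1⁴ + 8⁴ + 12⁴ + 13⁴ + 4⁴ = 53650
53650 = (13,1,9,2)_16 → 13⁴ + 1⁴ + 9⁴ + 2⁴ = 35139
35139 = (8,9,4,3)_16 → 8⁴ + 9⁴ + 4⁴ + 3⁴ = 10994
10994 = (2,10,15,2)_16 → 2⁴ + 10⁴ + 15⁴ + 2⁴ = 60657
60657 = (14,12,15,1)_16 → 14⁴ + 12⁴ + 15⁴ + 1⁴ = 109778
109778 = (1,10,12,13,2)_16 → 1⁴ + 10⁴ + 12⁴ + 13⁴ + 2⁴ = 59314
59314 = (14,7,11,2)_16 → 14⁴ + 7⁴ + 11⁴ + 2⁴ = 55474
55474 = (13,8,11,2)_16 → 13⁴ + 8⁴ + 11⁴ + 2⁴ = 47314
47314 = (11,8,13,2)_16 → 11⁴ + 8⁴ + 13⁴ + 2⁴ = 47314  — 47314 already appeared earlier.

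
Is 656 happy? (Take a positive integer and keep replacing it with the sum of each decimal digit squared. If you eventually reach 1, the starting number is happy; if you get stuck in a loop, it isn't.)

656 → 6² + 5² + 6² = 36 + 25 + 36 = 97
97 → 9² + 7² = 81 + 49 = 130
130 → 1² + 3² + 0² = 1 + 9 + 0 = 10
10 → 1² + 0² = 1 + 0 = 1  — reached 1.

happy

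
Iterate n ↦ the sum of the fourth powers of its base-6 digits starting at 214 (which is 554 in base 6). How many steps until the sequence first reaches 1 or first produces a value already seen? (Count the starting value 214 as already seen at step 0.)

5

214 = (5,5,4)_6 → 5⁴ + 5⁴ + 4⁴ = 625 + 625 + 256 = 1506
1506 = (1,0,5,5,0)_6 → 1⁴ + 0⁴ + 5⁴ + 5⁴ + 0⁴ = 1 + 0 + 625 + 625 + 0 = 1251
1251 = (5,4,4,3)_6 → 5⁴ + 4⁴ + 4⁴ + 3⁴ = 625 + 256 + 256 + 81 = 1218
1218 = (5,3,5,0)_6 → 5⁴ + 3⁴ + 5⁴ + 0⁴ = 625 + 81 + 625 + 0 = 1331
1331 = (1,0,0,5,5)_6 → 1⁴ + 0⁴ + 0⁴ + 5⁴ + 5⁴ = 1 + 0 + 0 + 625 + 625 = 1251  — 1251 repeats.
That took 5 steps.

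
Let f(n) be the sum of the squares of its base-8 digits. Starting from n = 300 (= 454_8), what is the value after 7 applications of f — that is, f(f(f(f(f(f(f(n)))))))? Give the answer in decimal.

25

300 = (4,5,4)_8 → 4² + 5² + 4² = 16 + 25 + 16 = 57
57 = (7,1)_8 → 7² + 1² = 49 + 1 = 50
50 = (6,2)_8 → 6² + 2² = 36 + 4 = 40
40 = (5,0)_8 → 5² + 0² = 25 + 0 = 25
25 = (3,1)_8 → 3² + 1² = 9 + 1 = 10
10 = (1,2)_8 → 1² + 2² = 1 + 4 = 5
5 = (5)_8 → 5² = 25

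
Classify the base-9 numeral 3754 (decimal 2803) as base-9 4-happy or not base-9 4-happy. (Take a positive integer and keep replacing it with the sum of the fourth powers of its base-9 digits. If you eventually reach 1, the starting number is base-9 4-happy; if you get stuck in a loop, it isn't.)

base-9 4-happy

2803 = (3,7,5,4)_9 → 3⁴ + 7⁴ + 5⁴ + 4⁴ = 3363
3363 = (4,5,4,6)_9 → 4⁴ + 5⁴ + 4⁴ + 6⁴ = 2433
2433 = (3,3,0,3)_9 → 3⁴ + 3⁴ + 0⁴ + 3⁴ = 243
243 = (3,0,0)_9 → 3⁴ + 0⁴ + 0⁴ = 81
81 = (1,0,0)_9 → 1⁴ + 0⁴ + 0⁴ = 1  — reached 1.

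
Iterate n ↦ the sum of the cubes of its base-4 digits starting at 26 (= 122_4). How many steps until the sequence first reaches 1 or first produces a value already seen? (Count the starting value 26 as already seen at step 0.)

4

26 = (1,2,2)_4 → 1³ + 2³ + 2³ = 1 + 8 + 8 = 17
17 = (1,0,1)_4 → 1³ + 0³ + 1³ = 1 + 0 + 1 = 2
2 = (2)_4 → 2³ = 8
8 = (2,0)_4 → 2³ + 0³ = 8 + 0 = 8  — 8 repeats.
That took 4 steps.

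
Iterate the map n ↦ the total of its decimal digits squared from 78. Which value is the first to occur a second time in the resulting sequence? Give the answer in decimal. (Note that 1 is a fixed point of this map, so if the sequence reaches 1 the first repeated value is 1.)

78 → 113
113 → 11
11 → 2
2 → 4
4 → 16
16 → 37
37 → 58
58 → 89
89 → 145
145 → 42
42 → 20
20 → 4  — 4 already appeared earlier.

4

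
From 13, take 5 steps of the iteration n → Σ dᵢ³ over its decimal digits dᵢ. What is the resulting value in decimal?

13 → 1³ + 3³ = 28
28 → 2³ + 8³ = 520
520 → 5³ + 2³ + 0³ = 133
133 → 1³ + 3³ + 3³ = 55
55 → 5³ + 5³ = 250

250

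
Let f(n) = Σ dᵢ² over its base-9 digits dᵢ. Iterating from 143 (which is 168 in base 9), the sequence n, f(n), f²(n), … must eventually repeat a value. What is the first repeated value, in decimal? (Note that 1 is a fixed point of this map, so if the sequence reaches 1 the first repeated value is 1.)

1

143 = (1,6,8)_9 → 101
101 = (1,2,2)_9 → 9
9 = (1,0)_9 → 1  — reached the fixed point 1.
1 → 1, so 1 is the first repeated value.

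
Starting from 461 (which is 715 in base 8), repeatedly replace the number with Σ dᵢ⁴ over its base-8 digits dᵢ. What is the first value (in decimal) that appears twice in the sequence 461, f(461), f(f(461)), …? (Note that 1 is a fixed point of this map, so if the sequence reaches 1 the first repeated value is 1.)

461 = (7,1,5)_8 → 7⁴ + 1⁴ + 5⁴ = 2401 + 1 + 625 = 3027
3027 = (5,7,2,3)_8 → 5⁴ + 7⁴ + 2⁴ + 3⁴ = 625 + 2401 + 16 + 81 = 3123
3123 = (6,0,6,3)_8 → 6⁴ + 0⁴ + 6⁴ + 3⁴ = 1296 + 0 + 1296 + 81 = 2673
2673 = (5,1,6,1)_8 → 5⁴ + 1⁴ + 6⁴ + 1⁴ = 625 + 1 + 1296 + 1 = 1923
1923 = (3,6,0,3)_8 → 3⁴ + 6⁴ + 0⁴ + 3⁴ = 81 + 1296 + 0 + 81 = 1458
1458 = (2,6,6,2)_8 → 2⁴ + 6⁴ + 6⁴ + 2⁴ = 16 + 1296 + 1296 + 16 = 2624
2624 = (5,1,0,0)_8 → 5⁴ + 1⁴ + 0⁴ + 0⁴ = 625 + 1 + 0 + 0 = 626
626 = (1,1,6,2)_8 → 1⁴ + 1⁴ + 6⁴ + 2⁴ = 1 + 1 + 1296 + 16 = 1314
1314 = (2,4,4,2)_8 → 2⁴ + 4⁴ + 4⁴ + 2⁴ = 16 + 256 + 256 + 16 = 544
544 = (1,0,4,0)_8 → 1⁴ + 0⁴ + 4⁴ + 0⁴ = 1 + 0 + 256 + 0 = 257
257 = (4,0,1)_8 → 4⁴ + 0⁴ + 1⁴ = 256 + 0 + 1 = 257  — 257 already appeared earlier.

257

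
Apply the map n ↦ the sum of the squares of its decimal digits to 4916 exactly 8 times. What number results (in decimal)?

145

4916 → 4² + 9² + 1² + 6² = 134
134 → 1² + 3² + 4² = 26
26 → 2² + 6² = 40
40 → 4² + 0² = 16
16 → 1² + 6² = 37
37 → 3² + 7² = 58
58 → 5² + 8² = 89
89 → 8² + 9² = 145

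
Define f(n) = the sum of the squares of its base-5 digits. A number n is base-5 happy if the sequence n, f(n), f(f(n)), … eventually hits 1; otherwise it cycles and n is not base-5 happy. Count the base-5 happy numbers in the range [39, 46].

2

39: 39 → 21 → 17 → 13 → 13  — not base-5 happy
40: 40 → 10 → 4 → 16 → 10  — not base-5 happy
41: 41 → 11 → 5 → 1  — base-5 happy
42: 42 → 14 → 20 → 16 → 10 → 4 → 16  — not base-5 happy
43: 43 → 19 → 25 → 1  — base-5 happy
44: 44 → 26 → 2 → 4 → 16 → 10 → 4  — not base-5 happy
45: 45 → 17 → 13 → 13  — not base-5 happy
46: 46 → 18 → 18  — not base-5 happy
base-5 happy: 41, 43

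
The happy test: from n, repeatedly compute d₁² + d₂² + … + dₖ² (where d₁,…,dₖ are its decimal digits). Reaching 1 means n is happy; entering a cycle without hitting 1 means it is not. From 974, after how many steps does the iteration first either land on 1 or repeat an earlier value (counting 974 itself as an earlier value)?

974 → 9² + 7² + 4² = 81 + 49 + 16 = 146
146 → 1² + 4² + 6² = 1 + 16 + 36 = 53
53 → 5² + 3² = 25 + 9 = 34
34 → 3² + 4² = 9 + 16 = 25
25 → 2² + 5² = 4 + 25 = 29
29 → 2² + 9² = 4 + 81 = 85
85 → 8² + 5² = 64 + 25 = 89
89 → 8² + 9² = 64 + 81 = 145
145 → 1² + 4² + 5² = 1 + 16 + 25 = 42
42 → 4² + 2² = 16 + 4 = 20
20 → 2² + 0² = 4 + 0 = 4
4 → 4² = 16
16 → 1² + 6² = 1 + 36 = 37
37 → 3² + 7² = 9 + 49 = 58
58 → 5² + 8² = 25 + 64 = 89  — 89 repeats.
That took 15 steps.

15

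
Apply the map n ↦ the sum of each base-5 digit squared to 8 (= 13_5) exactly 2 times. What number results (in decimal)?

8 = (1,3)_5 → 10
10 = (2,0)_5 → 4

4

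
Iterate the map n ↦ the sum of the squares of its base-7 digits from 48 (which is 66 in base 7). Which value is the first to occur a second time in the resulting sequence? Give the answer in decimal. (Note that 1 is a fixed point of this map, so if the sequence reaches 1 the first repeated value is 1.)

4

48 = (6,6)_7 → 6² + 6² = 72
72 = (1,3,2)_7 → 1² + 3² + 2² = 14
14 = (2,0)_7 → 2² + 0² = 4
4 = (4)_7 → 4² = 16
16 = (2,2)_7 → 2² + 2² = 8
8 = (1,1)_7 → 1² + 1² = 2
2 = (2)_7 → 2² = 4  — 4 already appeared earlier.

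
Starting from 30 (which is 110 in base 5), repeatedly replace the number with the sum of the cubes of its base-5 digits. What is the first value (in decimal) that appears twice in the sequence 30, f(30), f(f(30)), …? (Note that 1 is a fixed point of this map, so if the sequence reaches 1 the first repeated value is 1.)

30 = (1,1,0)_5 → 1³ + 1³ + 0³ = 1 + 1 + 0 = 2
2 = (2)_5 → 2³ = 8
8 = (1,3)_5 → 1³ + 3³ = 1 + 27 = 28
28 = (1,0,3)_5 → 1³ + 0³ + 3³ = 1 + 0 + 27 = 28  — 28 already appeared earlier.

28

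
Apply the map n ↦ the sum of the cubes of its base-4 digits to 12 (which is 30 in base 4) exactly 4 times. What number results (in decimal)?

12 = (3,0)_4 → 3³ + 0³ = 27
27 = (1,2,3)_4 → 1³ + 2³ + 3³ = 36
36 = (2,1,0)_4 → 2³ + 1³ + 0³ = 9
9 = (2,1)_4 → 2³ + 1³ = 9

9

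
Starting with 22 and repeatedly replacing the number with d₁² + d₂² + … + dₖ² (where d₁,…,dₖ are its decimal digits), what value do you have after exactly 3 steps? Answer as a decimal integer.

22 → 2² + 2² = 8
8 → 8² = 64
64 → 6² + 4² = 52

52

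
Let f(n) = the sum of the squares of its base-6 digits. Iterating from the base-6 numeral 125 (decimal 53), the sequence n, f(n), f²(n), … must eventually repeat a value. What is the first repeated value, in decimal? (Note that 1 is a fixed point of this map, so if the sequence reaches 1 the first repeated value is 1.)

25

53 = (1,2,5)_6 → 1² + 2² + 5² = 30
30 = (5,0)_6 → 5² + 0² = 25
25 = (4,1)_6 → 4² + 1² = 17
17 = (2,5)_6 → 2² + 5² = 29
29 = (4,5)_6 → 4² + 5² = 41
41 = (1,0,5)_6 → 1² + 0² + 5² = 26
26 = (4,2)_6 → 4² + 2² = 20
20 = (3,2)_6 → 3² + 2² = 13
13 = (2,1)_6 → 2² + 1² = 5
5 = (5)_6 → 5² = 25  — 25 already appeared earlier.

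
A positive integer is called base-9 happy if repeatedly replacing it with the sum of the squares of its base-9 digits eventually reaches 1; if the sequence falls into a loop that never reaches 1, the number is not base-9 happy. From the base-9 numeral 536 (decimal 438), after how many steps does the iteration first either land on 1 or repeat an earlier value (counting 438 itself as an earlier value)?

438 = (5,3,6)_9 → 5² + 3² + 6² = 70
70 = (7,7)_9 → 7² + 7² = 98
98 = (1,1,8)_9 → 1² + 1² + 8² = 66
66 = (7,3)_9 → 7² + 3² = 58
58 = (6,4)_9 → 6² + 4² = 52
52 = (5,7)_9 → 5² + 7² = 74
74 = (8,2)_9 → 8² + 2² = 68
68 = (7,5)_9 → 7² + 5² = 74  — 74 repeats.
That took 8 steps.

8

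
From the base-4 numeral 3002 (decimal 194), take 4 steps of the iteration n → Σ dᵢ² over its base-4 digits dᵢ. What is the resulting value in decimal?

194 = (3,0,0,2)_4 → 3² + 0² + 0² + 2² = 13
13 = (3,1)_4 → 3² + 1² = 10
10 = (2,2)_4 → 2² + 2² = 8
8 = (2,0)_4 → 2² + 0² = 4

4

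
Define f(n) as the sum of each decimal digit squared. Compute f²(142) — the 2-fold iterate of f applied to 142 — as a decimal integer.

142 → 1² + 4² + 2² = 21
21 → 2² + 1² = 5

5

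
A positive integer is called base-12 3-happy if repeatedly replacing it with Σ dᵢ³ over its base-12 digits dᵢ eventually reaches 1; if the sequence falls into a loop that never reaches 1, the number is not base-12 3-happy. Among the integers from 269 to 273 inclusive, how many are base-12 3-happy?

2

269: 269 → 1126 → 2072 → 585 → 793 → 342 → 288 → 8 → 512 → 755 → 1464 → 1008 → 343 → 415 → 1351 → 1136 → 1855 → 1344 → 793  (repeats 793)
270: 270 → 1217 → 762 → 368 → 736 → 190 → 1028 → 856 → 1520 → 1728 → 1  (reaches 1)
271: 271 → 1344 → 793 → 342 → 288 → 8 → 512 → 755 → 1464 → 1008 → 343 → 415 → 1351 → 1136 → 1855 → 1344  (repeats 1344)
272: 272 → 1513 → 1217 → 762 → 368 → 736 → 190 → 1028 → 856 → 1520 → 1728 → 1  (reaches 1)
273: 273 → 1730 → 9 → 729 → 854 → 1464 → 1008 → 343 → 415 → 1351 → 1136 → 1855 → 1344 → 793 → 342 → 288 → 8 → 512 → 755 → 1464  (repeats 1464)
base-12 3-happy: 270, 272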